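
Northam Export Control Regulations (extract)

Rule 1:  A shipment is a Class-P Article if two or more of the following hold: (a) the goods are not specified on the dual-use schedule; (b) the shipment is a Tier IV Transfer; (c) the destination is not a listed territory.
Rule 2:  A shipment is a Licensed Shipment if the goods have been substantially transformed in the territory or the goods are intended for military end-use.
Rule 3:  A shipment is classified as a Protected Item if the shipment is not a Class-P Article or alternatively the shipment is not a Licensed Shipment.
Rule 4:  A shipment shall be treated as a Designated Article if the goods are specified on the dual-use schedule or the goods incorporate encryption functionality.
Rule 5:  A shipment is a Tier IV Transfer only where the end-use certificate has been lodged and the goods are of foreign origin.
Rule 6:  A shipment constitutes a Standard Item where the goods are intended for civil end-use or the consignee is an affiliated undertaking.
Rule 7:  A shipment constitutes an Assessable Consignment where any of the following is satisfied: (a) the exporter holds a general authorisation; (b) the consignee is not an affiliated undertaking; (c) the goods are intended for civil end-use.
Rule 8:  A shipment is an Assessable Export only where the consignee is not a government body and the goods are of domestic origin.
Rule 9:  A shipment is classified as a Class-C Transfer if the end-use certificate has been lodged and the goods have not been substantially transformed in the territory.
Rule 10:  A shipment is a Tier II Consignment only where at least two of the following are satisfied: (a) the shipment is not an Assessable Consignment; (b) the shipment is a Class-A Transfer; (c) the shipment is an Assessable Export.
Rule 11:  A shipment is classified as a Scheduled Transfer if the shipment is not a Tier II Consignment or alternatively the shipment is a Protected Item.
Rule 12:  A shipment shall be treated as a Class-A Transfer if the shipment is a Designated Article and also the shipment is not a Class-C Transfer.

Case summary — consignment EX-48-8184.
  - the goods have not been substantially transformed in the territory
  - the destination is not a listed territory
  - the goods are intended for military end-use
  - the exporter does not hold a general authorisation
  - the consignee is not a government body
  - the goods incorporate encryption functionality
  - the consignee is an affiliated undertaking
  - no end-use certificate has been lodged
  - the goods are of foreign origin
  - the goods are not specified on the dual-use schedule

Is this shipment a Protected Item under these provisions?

rule 5 — Tier IV Transfer: [the end-use certificate has been lodged? no] AND [the goods are of foreign origin? yes] → not satisfied.
rule 1 — Class-P Article: the goods are not specified on the dual-use schedule? yes; Tier IV Transfer (rule 5)? no; the destination is not a listed territory? yes — 2 of 3 hold (need ≥2) → satisfied.
rule 2 — Licensed Shipment: [the goods have been substantially transformed in the territory? no] OR [the goods are intended for military end-use? yes] → satisfied.
rule 3 — Protected Item: [not a Class-P Article (rule 1)? no] OR [not a Licensed Shipment (rule 2)? no] → not satisfied.

No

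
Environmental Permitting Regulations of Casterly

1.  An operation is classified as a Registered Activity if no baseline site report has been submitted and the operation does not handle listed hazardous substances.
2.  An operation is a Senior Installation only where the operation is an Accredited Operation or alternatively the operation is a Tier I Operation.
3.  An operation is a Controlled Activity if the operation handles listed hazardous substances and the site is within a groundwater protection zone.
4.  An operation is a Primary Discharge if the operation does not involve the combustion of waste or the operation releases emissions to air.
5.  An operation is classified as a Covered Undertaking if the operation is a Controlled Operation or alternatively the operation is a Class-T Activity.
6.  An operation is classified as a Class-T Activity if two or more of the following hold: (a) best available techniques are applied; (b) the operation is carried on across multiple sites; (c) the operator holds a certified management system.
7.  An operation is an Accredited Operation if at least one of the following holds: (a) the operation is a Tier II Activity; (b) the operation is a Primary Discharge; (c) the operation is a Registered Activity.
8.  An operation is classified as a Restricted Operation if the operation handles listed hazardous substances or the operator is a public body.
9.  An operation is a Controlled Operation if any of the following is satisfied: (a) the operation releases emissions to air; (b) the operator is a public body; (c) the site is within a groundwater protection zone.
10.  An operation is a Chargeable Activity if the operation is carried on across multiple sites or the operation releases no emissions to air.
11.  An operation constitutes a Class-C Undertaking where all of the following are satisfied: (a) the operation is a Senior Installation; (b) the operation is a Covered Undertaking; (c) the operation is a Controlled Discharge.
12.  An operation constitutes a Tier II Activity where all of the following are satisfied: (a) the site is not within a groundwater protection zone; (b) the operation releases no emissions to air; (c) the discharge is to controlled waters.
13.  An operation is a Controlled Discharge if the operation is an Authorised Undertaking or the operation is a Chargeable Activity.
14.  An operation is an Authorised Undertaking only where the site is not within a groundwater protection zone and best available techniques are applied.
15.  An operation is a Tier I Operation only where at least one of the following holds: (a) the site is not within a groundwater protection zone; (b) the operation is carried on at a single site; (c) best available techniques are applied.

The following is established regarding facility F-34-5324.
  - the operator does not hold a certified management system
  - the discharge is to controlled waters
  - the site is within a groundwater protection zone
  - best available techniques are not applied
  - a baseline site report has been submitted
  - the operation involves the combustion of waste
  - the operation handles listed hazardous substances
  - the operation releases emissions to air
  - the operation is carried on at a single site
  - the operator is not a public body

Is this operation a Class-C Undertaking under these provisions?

No

paragraph 12 — Tier II Activity: [the site is not within a groundwater protection zone? no] AND [the operation releases no emissions to air? no] AND [the discharge is to controlled waters? yes] → not satisfied.
paragraph 4 — Primary Discharge: [the operation does not involve the combustion of waste? no] OR [the operation releases emissions to air? yes] → satisfied.
paragraph 1 — Registered Activity: [no baseline site report has been submitted? no] AND [the operation does not handle listed hazardous substances? no] → not satisfied.
paragraph 7 — Accredited Operation: [Tier II Activity (paragraph 12)? no] OR [Primary Discharge (paragraph 4)? yes] OR [Registered Activity (paragraph 1)? no] → satisfied.
paragraph 15 — Tier I Operation: [the site is not within a groundwater protection zone? no] OR [the operation is carried on at a single site? yes] OR [best available techniques are applied? no] → satisfied.
paragraph 2 — Senior Installation: [Accredited Operation (paragraph 7)? yes] OR [Tier I Operation (paragraph 15)? yes] → satisfied.
paragraph 9 — Controlled Operation: [the operation releases emissions to air? yes] OR [the operator is a public body? no] OR [the site is within a groundwater protection zone? yes] → satisfied.
paragraph 6 — Class-T Activity: best available techniques are applied? no; the operation is carried on across multiple sites? no; the operator holds a certified management system? no — 0 of 3 hold (need ≥2) → not satisfied.
paragraph 5 — Covered Undertaking: [Controlled Operation (paragraph 9)? yes] OR [Class-T Activity (paragraph 6)? no] → satisfied.
paragraph 14 — Authorised Undertaking: [the site is not within a groundwater protection zone? no] AND [best available techniques are applied? no] → not satisfied.
paragraph 10 — Chargeable Activity: [the operation is carried on across multiple sites? no] OR [the operation releases no emissions to air? no] → not satisfied.
paragraph 13 — Controlled Discharge: [Authorised Undertaking (paragraph 14)? no] OR [Chargeable Activity (paragraph 10)? no] → not satisfied.
paragraph 11 — Class-C Undertaking: [Senior Installation (paragraph 2)? yes] AND [Covered Undertaking (paragraph 5)? yes] AND [Controlled Discharge (paragraph 13)? no] → not satisfied.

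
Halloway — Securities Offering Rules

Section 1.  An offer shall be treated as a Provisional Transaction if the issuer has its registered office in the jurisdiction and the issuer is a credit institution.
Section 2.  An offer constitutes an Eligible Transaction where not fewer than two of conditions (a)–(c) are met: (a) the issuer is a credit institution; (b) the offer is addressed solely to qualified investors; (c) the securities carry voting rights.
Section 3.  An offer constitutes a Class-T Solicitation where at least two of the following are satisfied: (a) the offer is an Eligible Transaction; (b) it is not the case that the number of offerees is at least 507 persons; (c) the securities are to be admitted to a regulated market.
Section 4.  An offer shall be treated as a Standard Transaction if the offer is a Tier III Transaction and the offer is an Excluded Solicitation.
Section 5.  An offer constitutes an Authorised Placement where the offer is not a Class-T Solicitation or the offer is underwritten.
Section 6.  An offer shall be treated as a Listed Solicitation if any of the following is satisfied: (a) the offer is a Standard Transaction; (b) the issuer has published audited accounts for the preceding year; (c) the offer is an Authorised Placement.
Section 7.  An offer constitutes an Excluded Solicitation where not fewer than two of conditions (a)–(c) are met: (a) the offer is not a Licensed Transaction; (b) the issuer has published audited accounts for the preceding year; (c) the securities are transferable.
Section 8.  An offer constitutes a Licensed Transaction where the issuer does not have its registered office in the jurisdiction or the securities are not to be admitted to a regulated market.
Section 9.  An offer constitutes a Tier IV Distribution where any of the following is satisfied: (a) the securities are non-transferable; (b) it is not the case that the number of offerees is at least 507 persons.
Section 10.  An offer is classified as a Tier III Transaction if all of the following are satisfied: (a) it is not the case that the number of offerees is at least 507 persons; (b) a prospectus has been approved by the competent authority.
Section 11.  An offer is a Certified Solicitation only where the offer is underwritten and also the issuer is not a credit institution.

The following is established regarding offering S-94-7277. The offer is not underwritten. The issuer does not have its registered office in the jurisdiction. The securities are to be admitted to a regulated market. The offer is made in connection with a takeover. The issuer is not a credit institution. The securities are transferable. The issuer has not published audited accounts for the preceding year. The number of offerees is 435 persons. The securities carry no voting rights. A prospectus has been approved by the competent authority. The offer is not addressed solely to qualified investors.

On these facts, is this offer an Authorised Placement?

section 2 — Eligible Transaction: the issuer is a credit institution? no; the offer is addressed solely to qualified investors? no; the securities carry voting rights? no — 0 of 3 hold (need ≥2) → not satisfied.
section 3 — Class-T Solicitation: Eligible Transaction (section 2)? no; number of offerees: 435 persons ≥ 507 persons? no, so negated condition yes; the securities are to be admitted to a regulated market? yes — 2 of 3 hold (need ≥2) → satisfied.
section 5 — Authorised Placement: [not a Class-T Solicitation (section 3)? no] OR [the offer is underwritten? no] → not satisfied.

No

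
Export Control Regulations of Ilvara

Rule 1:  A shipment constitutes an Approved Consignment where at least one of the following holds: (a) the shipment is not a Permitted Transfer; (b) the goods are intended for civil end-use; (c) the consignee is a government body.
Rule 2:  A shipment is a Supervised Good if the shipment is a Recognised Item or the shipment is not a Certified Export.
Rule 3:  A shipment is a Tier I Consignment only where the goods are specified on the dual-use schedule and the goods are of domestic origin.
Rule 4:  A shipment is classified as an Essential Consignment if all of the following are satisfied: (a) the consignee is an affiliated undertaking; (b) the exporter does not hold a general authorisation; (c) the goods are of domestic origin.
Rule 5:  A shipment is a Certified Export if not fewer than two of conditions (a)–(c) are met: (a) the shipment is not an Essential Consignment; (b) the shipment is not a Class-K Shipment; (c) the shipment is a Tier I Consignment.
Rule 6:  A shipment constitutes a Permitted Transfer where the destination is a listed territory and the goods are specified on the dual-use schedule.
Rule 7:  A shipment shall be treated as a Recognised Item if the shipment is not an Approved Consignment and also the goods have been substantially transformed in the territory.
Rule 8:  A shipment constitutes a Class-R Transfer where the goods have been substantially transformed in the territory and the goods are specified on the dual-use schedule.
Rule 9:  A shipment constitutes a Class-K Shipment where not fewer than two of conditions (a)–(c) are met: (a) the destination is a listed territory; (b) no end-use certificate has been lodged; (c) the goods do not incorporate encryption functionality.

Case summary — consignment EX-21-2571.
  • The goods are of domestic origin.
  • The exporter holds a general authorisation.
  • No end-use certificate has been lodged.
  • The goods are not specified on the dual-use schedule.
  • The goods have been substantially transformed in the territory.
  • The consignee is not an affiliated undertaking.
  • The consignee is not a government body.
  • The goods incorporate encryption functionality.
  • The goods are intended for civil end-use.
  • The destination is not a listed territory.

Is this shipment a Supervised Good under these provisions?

No

rule 6 — Permitted Transfer: [the destination is a listed territory? no] AND [the goods are specified on the dual-use schedule? no] → not satisfied.
rule 1 — Approved Consignment: [not a Permitted Transfer (rule 6)? yes] OR [the goods are intended for civil end-use? yes] OR [the consignee is a government body? no] → satisfied.
rule 7 — Recognised Item: [not an Approved Consignment (rule 1)? no] AND [the goods have been substantially transformed in the territory? yes] → not satisfied.
rule 4 — Essential Consignment: [the consignee is an affiliated undertaking? no] AND [the exporter does not hold a general authorisation? no] AND [the goods are of domestic origin? yes] → not satisfied.
rule 9 — Class-K Shipment: the destination is a listed territory? no; no end-use certificate has been lodged? yes; the goods do not incorporate encryption functionality? no — 1 of 3 hold (need ≥2) → not satisfied.
rule 3 — Tier I Consignment: [the goods are specified on the dual-use schedule? no] AND [the goods are of domestic origin? yes] → not satisfied.
rule 5 — Certified Export: not an Essential Consignment (rule 4)? yes; not a Class-K Shipment (rule 9)? yes; Tier I Consignment (rule 3)? no — 2 of 3 hold (need ≥2) → satisfied.
rule 2 — Supervised Good: [Recognised Item (rule 7)? no] OR [not a Certified Export (rule 5)? no] → not satisfied.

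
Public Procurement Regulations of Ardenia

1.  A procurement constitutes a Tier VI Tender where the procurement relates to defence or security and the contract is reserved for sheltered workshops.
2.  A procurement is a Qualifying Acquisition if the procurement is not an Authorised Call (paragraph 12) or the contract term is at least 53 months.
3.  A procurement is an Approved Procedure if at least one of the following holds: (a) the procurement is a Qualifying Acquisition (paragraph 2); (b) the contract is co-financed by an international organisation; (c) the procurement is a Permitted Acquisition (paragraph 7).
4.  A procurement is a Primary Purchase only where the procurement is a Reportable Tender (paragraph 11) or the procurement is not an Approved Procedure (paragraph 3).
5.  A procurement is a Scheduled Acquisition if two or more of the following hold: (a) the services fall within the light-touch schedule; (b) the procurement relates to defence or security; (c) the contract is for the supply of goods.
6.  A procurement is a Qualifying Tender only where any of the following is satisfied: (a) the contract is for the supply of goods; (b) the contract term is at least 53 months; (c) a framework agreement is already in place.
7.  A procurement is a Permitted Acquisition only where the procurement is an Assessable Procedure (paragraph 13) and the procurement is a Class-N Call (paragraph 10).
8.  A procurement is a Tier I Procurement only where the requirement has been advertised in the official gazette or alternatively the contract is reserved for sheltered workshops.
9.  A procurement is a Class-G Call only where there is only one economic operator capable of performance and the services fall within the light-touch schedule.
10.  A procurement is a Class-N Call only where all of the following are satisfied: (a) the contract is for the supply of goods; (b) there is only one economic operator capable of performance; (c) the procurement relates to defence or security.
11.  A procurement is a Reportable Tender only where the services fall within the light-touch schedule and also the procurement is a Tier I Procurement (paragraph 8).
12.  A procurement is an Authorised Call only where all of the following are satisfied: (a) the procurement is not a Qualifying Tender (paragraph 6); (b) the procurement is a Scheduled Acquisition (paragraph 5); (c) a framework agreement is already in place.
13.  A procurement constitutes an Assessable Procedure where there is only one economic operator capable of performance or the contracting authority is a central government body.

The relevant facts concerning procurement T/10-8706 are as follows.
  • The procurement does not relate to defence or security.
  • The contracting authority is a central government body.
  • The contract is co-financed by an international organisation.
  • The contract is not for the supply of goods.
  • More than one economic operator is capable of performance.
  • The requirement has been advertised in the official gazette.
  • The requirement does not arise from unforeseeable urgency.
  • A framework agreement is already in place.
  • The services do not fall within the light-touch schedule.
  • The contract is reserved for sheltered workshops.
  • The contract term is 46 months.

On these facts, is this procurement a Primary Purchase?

No

paragraph 8 — Tier I Procurement: [the requirement has been advertised in the official gazette? yes] OR [the contract is reserved for sheltered workshops? yes] → satisfied.
paragraph 11 — Reportable Tender: [the services fall within the light-touch schedule? no] AND [Tier I Procurement (paragraph 8)? yes] → not satisfied.
paragraph 6 — Qualifying Tender: [the contract is for the supply of goods? no] OR [contract term: 46 months ≥ 53 months? no] OR [a framework agreement is already in place? yes] → satisfied.
paragraph 5 — Scheduled Acquisition: the services fall within the light-touch schedule? no; the procurement relates to defence or security? no; the contract is for the supply of goods? no — 0 of 3 hold (need ≥2) → not satisfied.
paragraph 12 — Authorised Call: [not a Qualifying Tender (paragraph 6)? no] AND [Scheduled Acquisition (paragraph 5)? no] AND [a framework agreement is already in place? yes] → not satisfied.
paragraph 2 — Qualifying Acquisition: [not an Authorised Call (paragraph 12)? yes] OR [contract term: 46 months ≥ 53 months? no] → satisfied.
paragraph 13 — Assessable Procedure: [there is only one economic operator capable of performance? no] OR [the contracting authority is a central government body? yes] → satisfied.
paragraph 10 — Class-N Call: [the contract is for the supply of goods? no] AND [there is only one economic operator capable of performance? no] AND [the procurement relates to defence or security? no] → not satisfied.
paragraph 7 — Permitted Acquisition: [Assessable Procedure (paragraph 13)? yes] AND [Class-N Call (paragraph 10)? no] → not satisfied.
paragraph 3 — Approved Procedure: [Qualifying Acquisition (paragraph 2)? yes] OR [the contract is co-financed by an international organisation? yes] OR [Permitted Acquisition (paragraph 7)? no] → satisfied.
paragraph 4 — Primary Purchase: [Reportable Tender (paragraph 11)? no] OR [not an Approved Procedure (paragraph 3)? no] → not satisfied.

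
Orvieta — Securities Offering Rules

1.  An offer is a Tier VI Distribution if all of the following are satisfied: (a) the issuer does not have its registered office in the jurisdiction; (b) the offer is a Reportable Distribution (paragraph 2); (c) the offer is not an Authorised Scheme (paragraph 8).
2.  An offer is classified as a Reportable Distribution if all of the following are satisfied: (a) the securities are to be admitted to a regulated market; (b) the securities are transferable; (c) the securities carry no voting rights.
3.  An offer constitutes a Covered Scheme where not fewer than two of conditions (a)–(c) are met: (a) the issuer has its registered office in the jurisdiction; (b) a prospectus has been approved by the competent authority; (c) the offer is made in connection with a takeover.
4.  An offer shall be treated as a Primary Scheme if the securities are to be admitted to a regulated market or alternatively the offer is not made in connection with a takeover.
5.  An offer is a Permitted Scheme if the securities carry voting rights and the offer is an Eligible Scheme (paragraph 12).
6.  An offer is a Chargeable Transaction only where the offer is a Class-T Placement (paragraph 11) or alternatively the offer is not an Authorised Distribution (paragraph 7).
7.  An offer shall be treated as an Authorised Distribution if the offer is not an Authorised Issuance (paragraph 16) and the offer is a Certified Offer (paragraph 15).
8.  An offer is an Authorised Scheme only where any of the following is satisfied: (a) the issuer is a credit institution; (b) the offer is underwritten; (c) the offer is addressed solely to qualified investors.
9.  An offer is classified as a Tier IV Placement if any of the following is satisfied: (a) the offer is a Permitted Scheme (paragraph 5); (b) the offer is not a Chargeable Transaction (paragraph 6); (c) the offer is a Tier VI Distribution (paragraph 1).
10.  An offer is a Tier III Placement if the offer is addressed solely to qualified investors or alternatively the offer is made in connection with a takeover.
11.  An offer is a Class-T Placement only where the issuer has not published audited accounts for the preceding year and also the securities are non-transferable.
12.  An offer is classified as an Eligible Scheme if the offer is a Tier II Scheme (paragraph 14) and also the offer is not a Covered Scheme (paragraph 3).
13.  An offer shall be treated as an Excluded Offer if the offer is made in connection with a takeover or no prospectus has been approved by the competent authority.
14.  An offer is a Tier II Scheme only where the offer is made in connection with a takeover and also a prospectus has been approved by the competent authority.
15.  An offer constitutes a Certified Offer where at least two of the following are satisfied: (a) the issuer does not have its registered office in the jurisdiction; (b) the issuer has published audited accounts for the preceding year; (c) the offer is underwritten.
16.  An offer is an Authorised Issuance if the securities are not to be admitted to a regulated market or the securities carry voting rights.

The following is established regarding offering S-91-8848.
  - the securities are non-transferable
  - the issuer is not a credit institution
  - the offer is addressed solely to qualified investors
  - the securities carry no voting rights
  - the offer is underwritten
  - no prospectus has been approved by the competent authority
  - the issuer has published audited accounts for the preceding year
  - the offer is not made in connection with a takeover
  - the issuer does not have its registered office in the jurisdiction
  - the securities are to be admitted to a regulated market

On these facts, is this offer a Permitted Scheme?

No

paragraph 14 — Tier II Scheme: [the offer is made in connection with a takeover? no] AND [a prospectus has been approved by the competent authority? no] → not satisfied.
paragraph 3 — Covered Scheme: the issuer has its registered office in the jurisdiction? no; a prospectus has been approved by the competent authority? no; the offer is made in connection with a takeover? no — 0 of 3 hold (need ≥2) → not satisfied.
paragraph 12 — Eligible Scheme: [Tier II Scheme (paragraph 14)? no] AND [not a Covered Scheme (paragraph 3)? yes] → not satisfied.
paragraph 5 — Permitted Scheme: [the securities carry voting rights? no] AND [Eligible Scheme (paragraph 12)? no] → not satisfied.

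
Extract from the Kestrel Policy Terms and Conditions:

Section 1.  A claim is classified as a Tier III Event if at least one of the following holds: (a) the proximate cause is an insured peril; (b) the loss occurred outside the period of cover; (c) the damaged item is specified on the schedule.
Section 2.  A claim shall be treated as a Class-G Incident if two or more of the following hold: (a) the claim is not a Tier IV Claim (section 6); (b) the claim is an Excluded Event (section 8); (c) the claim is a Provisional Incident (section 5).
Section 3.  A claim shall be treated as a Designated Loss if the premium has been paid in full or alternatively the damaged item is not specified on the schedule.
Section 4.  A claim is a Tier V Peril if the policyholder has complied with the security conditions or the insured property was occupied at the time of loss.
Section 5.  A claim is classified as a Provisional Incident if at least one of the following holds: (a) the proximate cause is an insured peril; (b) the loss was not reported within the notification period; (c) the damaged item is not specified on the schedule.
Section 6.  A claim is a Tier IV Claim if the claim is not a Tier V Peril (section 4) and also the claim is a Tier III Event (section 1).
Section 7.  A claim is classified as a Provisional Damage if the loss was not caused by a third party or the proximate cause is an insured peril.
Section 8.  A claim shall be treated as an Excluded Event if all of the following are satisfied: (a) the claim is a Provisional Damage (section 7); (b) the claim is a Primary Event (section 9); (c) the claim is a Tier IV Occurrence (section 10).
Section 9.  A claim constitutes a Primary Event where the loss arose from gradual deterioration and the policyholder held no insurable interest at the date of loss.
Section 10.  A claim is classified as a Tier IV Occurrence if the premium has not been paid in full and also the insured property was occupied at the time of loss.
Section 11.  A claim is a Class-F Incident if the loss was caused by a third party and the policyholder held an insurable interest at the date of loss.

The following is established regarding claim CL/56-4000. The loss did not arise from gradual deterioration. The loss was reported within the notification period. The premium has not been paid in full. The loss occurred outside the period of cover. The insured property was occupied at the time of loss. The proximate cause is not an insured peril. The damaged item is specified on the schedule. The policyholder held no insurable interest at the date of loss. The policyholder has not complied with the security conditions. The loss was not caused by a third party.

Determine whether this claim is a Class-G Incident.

No

section 4 — Tier V Peril: [the policyholder has complied with the security conditions? no] OR [the insured property was occupied at the time of loss? yes] → satisfied.
section 1 — Tier III Event: [the proximate cause is an insured peril? no] OR [the loss occurred outside the period of cover? yes] OR [the damaged item is specified on the schedule? yes] → satisfied.
section 6 — Tier IV Claim: [not a Tier V Peril (section 4)? no] AND [Tier III Event (section 1)? yes] → not satisfied.
section 7 — Provisional Damage: [the loss was not caused by a third party? yes] OR [the proximate cause is an insured peril? no] → satisfied.
section 9 — Primary Event: [the loss arose from gradual deterioration? no] AND [the policyholder held no insurable interest at the date of loss? yes] → not satisfied.
section 10 — Tier IV Occurrence: [the premium has not been paid in full? yes] AND [the insured property was occupied at the time of loss? yes] → satisfied.
section 8 — Excluded Event: [Provisional Damage (section 7)? yes] AND [Primary Event (section 9)? no] AND [Tier IV Occurrence (section 10)? yes] → not satisfied.
section 5 — Provisional Incident: [the proximate cause is an insured peril? no] OR [the loss was not reported within the notification period? no] OR [the damaged item is not specified on the schedule? no] → not satisfied.
section 2 — Class-G Incident: not a Tier IV Claim (section 6)? yes; Excluded Event (section 8)? no; Provisional Incident (section 5)? no — 1 of 3 hold (need ≥2) → not satisfied.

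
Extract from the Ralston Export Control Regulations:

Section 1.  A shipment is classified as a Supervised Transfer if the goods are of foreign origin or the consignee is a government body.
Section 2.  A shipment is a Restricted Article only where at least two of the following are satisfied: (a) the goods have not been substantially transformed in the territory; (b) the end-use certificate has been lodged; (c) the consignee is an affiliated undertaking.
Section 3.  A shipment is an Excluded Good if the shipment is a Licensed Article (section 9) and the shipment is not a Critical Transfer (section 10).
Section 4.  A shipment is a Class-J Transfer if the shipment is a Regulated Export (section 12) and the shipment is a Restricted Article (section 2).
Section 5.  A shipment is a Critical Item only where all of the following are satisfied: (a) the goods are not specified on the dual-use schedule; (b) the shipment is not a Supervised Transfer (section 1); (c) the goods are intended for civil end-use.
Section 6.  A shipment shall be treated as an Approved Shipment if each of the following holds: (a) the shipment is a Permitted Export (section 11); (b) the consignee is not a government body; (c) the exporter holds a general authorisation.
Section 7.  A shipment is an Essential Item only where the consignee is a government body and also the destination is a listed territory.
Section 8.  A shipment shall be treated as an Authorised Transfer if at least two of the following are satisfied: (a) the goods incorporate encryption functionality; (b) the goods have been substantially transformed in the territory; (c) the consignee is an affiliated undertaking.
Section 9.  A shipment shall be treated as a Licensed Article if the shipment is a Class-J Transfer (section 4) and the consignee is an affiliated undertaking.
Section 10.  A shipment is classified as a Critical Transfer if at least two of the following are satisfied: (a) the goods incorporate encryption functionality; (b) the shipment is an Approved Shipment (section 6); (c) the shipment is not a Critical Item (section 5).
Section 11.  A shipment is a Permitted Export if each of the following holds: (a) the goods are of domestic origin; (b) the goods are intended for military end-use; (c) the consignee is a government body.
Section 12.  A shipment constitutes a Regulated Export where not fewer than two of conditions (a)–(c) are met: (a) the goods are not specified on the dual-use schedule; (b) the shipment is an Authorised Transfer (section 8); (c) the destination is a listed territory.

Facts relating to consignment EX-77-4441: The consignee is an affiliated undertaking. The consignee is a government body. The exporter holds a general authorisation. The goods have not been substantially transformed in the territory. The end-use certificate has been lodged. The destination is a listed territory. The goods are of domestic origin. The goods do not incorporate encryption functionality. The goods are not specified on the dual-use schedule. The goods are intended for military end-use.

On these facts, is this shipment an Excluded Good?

section 8 — Authorised Transfer: the goods incorporate encryption functionality? no; the goods have been substantially transformed in the territory? no; the consignee is an affiliated undertaking? yes — 1 of 3 hold (need ≥2) → not satisfied.
section 12 — Regulated Export: the goods are not specified on the dual-use schedule? yes; Authorised Transfer (section 8)? no; the destination is a listed territory? yes — 2 of 3 hold (need ≥2) → satisfied.
section 2 — Restricted Article: the goods have not been substantially transformed in the territory? yes; the end-use certificate has been lodged? yes; the consignee is an affiliated undertaking? yes — 3 of 3 hold (need ≥2) → satisfied.
section 4 — Class-J Transfer: [Regulated Export (section 12)? yes] AND [Restricted Article (section 2)? yes] → satisfied.
section 9 — Licensed Article: [Class-J Transfer (section 4)? yes] AND [the consignee is an affiliated undertaking? yes] → satisfied.
section 11 — Permitted Export: [the goods are of domestic origin? yes] AND [the goods are intended for military end-use? yes] AND [the consignee is a government body? yes] → satisfied.
section 6 — Approved Shipment: [Permitted Export (section 11)? yes] AND [the consignee is not a government body? no] AND [the exporter holds a general authorisation? yes] → not satisfied.
section 1 — Supervised Transfer: [the goods are of foreign origin? no] OR [the consignee is a government body? yes] → satisfied.
section 5 — Critical Item: [the goods are not specified on the dual-use schedule? yes] AND [not a Supervised Transfer (section 1)? no] AND [the goods are intended for civil end-use? no] → not satisfied.
section 10 — Critical Transfer: the goods incorporate encryption functionality? no; Approved Shipment (section 6)? no; not a Critical Item (section 5)? yes — 1 of 3 hold (need ≥2) → not satisfied.
section 3 — Excluded Good: [Licensed Article (section 9)? yes] AND [not a Critical Transfer (section 10)? yes] → satisfied.

Yes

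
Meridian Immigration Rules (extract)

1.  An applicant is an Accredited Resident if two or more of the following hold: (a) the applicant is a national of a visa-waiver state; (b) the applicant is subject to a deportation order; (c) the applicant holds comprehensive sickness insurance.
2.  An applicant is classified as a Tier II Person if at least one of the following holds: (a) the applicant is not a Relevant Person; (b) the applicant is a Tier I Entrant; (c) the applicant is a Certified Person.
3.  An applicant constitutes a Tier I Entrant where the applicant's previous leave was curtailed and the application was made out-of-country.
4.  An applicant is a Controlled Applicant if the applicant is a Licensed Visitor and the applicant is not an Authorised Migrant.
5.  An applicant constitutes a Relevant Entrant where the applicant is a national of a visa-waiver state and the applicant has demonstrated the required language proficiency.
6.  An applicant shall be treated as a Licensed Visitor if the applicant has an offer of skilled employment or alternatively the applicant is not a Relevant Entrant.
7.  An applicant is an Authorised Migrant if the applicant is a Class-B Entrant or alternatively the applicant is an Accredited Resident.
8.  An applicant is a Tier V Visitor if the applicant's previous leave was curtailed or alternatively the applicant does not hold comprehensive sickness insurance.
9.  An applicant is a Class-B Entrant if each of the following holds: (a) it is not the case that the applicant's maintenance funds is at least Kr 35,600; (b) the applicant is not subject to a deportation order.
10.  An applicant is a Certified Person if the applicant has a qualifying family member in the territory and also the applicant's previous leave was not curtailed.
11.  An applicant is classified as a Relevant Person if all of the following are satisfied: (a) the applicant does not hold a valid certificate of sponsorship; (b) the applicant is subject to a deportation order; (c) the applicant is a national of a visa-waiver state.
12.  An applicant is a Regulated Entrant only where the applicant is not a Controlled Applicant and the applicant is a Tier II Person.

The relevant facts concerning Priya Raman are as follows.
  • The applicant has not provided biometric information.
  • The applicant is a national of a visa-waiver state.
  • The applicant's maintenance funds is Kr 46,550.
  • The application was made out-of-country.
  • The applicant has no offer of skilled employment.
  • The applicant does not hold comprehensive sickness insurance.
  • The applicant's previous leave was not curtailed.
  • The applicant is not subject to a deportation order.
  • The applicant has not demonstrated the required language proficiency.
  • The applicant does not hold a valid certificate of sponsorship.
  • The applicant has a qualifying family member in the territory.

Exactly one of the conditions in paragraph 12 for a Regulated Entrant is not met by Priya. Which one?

Controlled Applicant

Under paragraph 5: the applicant is a national of a visa-waiver state? yes; and the applicant has demonstrated the required language proficiency? no. So the applicant is not a Relevant Entrant.
Under paragraph 6: the applicant has an offer of skilled employment? no; or not a Relevant Entrant (paragraph 5)? yes. So the applicant is a Licensed Visitor.
Under paragraph 9: applicant's maintenance funds: Kr 46,550 ≥ Kr 35,600? yes, so negated condition no; and the applicant is not subject to a deportation order? yes. So the applicant is not a Class-B Entrant.
Under paragraph 1: the applicant is a national of a visa-waiver state? yes; the applicant is subject to a deportation order? no; the applicant holds comprehensive sickness insurance? no — 1 of 3 hold (need ≥2) → not satisfied.
Under paragraph 7: Class-B Entrant (paragraph 9)? no; or Accredited Resident (paragraph 1)? no. So the applicant is not an Authorised Migrant.
Under paragraph 4: Licensed Visitor (paragraph 6)? yes; and not an Authorised Migrant (paragraph 7)? yes. So the applicant is a Controlled Applicant.
Under paragraph 11: the applicant does not hold a valid certificate of sponsorship? yes; and the applicant is subject to a deportation order? no; and the applicant is a national of a visa-waiver state? yes. So the applicant is not a Relevant Person.
Under paragraph 3: the applicant's previous leave was curtailed? no; and the application was made out-of-country? yes. So the applicant is not a Tier I Entrant.
Under paragraph 10: the applicant has a qualifying family member in the territory? yes; and the applicant's previous leave was not curtailed? yes. So the applicant is a Certified Person.
Under paragraph 2: not a Relevant Person (paragraph 11)? yes; or Tier I Entrant (paragraph 3)? no; or Certified Person (paragraph 10)? yes. So the applicant is a Tier II Person.
Under paragraph 12: not a Controlled Applicant (paragraph 4)? no; and Tier II Person (paragraph 2)? yes. So the applicant is not a Regulated Entrant.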